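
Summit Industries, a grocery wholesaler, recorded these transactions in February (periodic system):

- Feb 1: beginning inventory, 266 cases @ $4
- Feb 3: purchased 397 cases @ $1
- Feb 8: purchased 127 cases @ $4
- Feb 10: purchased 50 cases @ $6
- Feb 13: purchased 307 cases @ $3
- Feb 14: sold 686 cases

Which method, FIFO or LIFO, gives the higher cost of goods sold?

FIFO COGS: 266 @ $4 + 397 @ $1 + 23 @ $4 = $1,553
LIFO COGS: 307 @ $3 + 50 @ $6 + 127 @ $4 + 202 @ $1 = $1,931

LIFO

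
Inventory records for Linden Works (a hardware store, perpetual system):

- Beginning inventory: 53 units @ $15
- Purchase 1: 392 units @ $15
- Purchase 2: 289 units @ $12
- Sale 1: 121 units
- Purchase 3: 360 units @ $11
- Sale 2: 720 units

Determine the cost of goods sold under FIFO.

Sale 1 (121) [FIFO — oldest first]: 53 @ $15 + 68 @ $15 = $1,815
Sale 2 (720) [FIFO — oldest first]: 324 @ $15 + 289 @ $12 + 107 @ $11 = $9,505
Total COGS = $1,815 + $9,505 = $11,320
Ending inventory: 253 @ $11 = $2,783
Check: goods available $14,103 = COGS $11,320 + ending $2,783

COGS = $11,320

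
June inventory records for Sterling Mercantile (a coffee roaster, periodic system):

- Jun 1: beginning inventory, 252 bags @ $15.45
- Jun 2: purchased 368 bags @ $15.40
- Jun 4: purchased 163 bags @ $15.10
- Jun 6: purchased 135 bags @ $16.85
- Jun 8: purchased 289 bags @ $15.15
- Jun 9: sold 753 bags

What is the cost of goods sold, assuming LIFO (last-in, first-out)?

Jun 9, 753 sold [LIFO — newest first]: 289 @ $15.15 + 135 @ $16.85 + 163 @ $15.10 + 166 @ $15.40 = $11,670.80
Ending inventory: 252 @ $15.45 + 202 @ $15.40 = $7,004.20
Check: goods available $18,675.00 = COGS $11,670.80 + ending $7,004.20

COGS = $11,670.80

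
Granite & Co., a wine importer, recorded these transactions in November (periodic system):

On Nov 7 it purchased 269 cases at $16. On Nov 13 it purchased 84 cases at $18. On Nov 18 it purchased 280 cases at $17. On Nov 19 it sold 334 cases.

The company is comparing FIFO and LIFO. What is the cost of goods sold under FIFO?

COGS = $5,474

FIFO COGS: 269 @ $16 + 65 @ $18 = $5,474
LIFO COGS: 280 @ $17 + 54 @ $18 = $5,732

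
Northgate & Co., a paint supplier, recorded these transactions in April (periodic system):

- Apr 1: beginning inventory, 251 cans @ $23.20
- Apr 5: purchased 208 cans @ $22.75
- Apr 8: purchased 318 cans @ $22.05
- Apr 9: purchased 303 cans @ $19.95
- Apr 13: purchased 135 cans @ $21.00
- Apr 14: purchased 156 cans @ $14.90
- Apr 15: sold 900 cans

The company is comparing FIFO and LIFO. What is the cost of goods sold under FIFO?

COGS = $20,020.95

FIFO COGS: 251 @ $23.20 + 208 @ $22.75 + 318 @ $22.05 + 123 @ $19.95 = $20,020.95
LIFO COGS: 156 @ $14.90 + 135 @ $21.00 + 303 @ $19.95 + 306 @ $22.05 = $17,951.55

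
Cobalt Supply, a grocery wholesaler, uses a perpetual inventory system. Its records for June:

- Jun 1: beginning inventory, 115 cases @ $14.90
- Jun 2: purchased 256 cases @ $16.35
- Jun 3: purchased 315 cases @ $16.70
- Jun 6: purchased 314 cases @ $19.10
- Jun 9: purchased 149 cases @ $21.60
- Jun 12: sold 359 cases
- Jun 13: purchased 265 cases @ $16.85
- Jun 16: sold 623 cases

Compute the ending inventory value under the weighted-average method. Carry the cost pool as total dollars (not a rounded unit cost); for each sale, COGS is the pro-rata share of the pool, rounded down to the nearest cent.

Ending inventory = $7,564.90

After Jun 1: 115 on hand, pool $1,713.50 (≈ $14.9000 each)
After Jun 2: 371 on hand, pool $5,899.10 (≈ $15.9005 each)
After Jun 3: 686 on hand, pool $11,159.60 (≈ $16.2676 each)
After Jun 6: 1000 on hand, pool $17,157.00 (≈ $17.1570 each)
After Jun 9: 1149 on hand, pool $20,375.40 (≈ $17.7332 each)
Jun 12, sell 359: 359/1149 × $20,375.40 → $6,366.20
After Jun 13: 1055 on hand, pool $18,474.45 (≈ $17.5113 each)
Jun 16, sell 623: 623/1055 × $18,474.45 → $10,909.55
Total COGS = $6,366.20 + $10,909.55 = $17,275.75
Ending inventory (cost pool remaining) = $7,564.90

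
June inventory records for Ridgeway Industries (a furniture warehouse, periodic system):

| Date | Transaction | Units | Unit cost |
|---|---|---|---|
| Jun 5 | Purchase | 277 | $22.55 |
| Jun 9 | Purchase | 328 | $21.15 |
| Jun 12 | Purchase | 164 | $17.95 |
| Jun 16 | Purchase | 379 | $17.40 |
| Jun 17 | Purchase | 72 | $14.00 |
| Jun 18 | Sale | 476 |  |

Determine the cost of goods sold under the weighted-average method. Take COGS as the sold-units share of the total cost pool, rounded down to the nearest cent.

Jun 18, sell 476: 476/1220 × $23,729.95 → $9,258.57
Ending inventory (cost pool remaining) = $14,471.38
Check: goods available $23,729.95 = COGS $9,258.57 + ending $14,471.38

COGS = $9,258.57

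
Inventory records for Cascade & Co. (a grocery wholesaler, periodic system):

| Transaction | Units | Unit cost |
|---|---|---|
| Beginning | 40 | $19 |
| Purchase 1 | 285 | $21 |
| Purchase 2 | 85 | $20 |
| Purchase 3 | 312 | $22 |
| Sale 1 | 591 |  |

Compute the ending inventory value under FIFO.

Sale 1 (591) [FIFO — oldest first]: 40 @ $19 + 285 @ $21 + 85 @ $20 + 181 @ $22 = $12,427
Ending inventory: 131 @ $22 = $2,882

Ending inventory = $2,882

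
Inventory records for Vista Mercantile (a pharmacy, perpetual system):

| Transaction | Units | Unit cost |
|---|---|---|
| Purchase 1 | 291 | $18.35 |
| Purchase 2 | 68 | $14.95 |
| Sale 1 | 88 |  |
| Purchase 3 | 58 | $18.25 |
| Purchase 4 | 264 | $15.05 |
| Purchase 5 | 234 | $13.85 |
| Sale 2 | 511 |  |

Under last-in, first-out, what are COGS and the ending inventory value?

Sale 1 (88) [LIFO — newest first]: 68 @ $14.95 + 20 @ $18.35 = $1,383.60
Sale 2 (511) [LIFO — newest first]: 234 @ $13.85 + 264 @ $15.05 + 13 @ $18.25 = $7,451.35
Total COGS = $1,383.60 + $7,451.35 = $8,834.95
Ending inventory: 271 @ $18.35 + 45 @ $18.25 = $5,794.10

COGS = $8,834.95; ending inventory = $5,794.10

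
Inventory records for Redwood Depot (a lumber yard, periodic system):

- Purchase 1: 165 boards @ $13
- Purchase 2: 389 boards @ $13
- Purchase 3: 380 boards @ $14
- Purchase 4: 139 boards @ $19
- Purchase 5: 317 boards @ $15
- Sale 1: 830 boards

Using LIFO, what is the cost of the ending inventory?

Ending inventory = $7,286

Sale 1 (830) [LIFO — newest first]: 317 @ $15 + 139 @ $19 + 374 @ $14 = $12,632
Ending inventory: 165 @ $13 + 389 @ $13 + 6 @ $14 = $7,286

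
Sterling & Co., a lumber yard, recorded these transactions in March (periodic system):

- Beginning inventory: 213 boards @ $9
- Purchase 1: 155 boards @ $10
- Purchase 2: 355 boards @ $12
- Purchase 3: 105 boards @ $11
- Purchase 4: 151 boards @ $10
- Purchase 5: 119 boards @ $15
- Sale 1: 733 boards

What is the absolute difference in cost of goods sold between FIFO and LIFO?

FIFO COGS: 213 @ $9 + 155 @ $10 + 355 @ $12 + 10 @ $11 = $7,837
LIFO COGS: 119 @ $15 + 151 @ $10 + 105 @ $11 + 355 @ $12 + 3 @ $10 = $8,740
Difference = |$7,837 − $8,740| = $903

$903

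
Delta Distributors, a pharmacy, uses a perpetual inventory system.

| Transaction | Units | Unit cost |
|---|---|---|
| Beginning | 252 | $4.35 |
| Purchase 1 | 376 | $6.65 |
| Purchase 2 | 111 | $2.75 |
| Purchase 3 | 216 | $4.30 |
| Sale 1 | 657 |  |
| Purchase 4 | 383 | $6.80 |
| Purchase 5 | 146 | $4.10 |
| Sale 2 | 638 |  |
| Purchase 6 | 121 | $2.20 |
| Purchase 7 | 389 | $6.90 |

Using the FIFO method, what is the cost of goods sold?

COGS = $7,142.65

Sale 1 (657) [FIFO — oldest first]: 252 @ $4.35 + 376 @ $6.65 + 29 @ $2.75 = $3,676.35
Sale 2 (638) [FIFO — oldest first]: 82 @ $2.75 + 216 @ $4.30 + 340 @ $6.80 = $3,466.30
Total COGS = $3,676.35 + $3,466.30 = $7,142.65
Ending inventory: 43 @ $6.80 + 146 @ $4.10 + 121 @ $2.20 + 389 @ $6.90 = $3,841.30
Check: goods available $10,983.95 = COGS $7,142.65 + ending $3,841.30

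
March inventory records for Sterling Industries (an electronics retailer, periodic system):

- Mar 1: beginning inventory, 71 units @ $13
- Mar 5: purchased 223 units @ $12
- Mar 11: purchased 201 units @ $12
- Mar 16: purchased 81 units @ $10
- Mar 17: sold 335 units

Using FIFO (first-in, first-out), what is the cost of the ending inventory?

Ending inventory = $2,730

Mar 17, 335 sold [FIFO — oldest first]: 71 @ $13 + 223 @ $12 + 41 @ $12 = $4,091
Ending inventory: 160 @ $12 + 81 @ $10 = $2,730
Check: goods available $6,821 = COGS $4,091 + ending $2,730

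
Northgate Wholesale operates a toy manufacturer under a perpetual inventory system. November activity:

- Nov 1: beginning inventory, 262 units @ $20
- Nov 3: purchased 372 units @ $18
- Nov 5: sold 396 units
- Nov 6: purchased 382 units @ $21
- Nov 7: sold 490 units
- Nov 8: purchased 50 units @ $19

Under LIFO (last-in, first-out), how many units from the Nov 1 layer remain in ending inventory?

130

Nov 5, 396 sold [LIFO — newest first]: 372 @ $18 + 24 @ $20 = $7,176
Nov 7, 490 sold [LIFO — newest first]: 382 @ $21 + 108 @ $20 = $10,182
Total COGS = $7,176 + $10,182 = $17,358
Ending inventory: 130 @ $20 + 50 @ $19 = $3,550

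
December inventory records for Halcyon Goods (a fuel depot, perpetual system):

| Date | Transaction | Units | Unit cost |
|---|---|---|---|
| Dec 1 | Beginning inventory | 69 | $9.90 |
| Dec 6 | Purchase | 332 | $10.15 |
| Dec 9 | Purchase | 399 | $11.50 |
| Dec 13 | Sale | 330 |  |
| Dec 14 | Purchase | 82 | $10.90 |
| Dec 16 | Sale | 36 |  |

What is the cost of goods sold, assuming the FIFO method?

COGS = $3,697.65

Dec 13, 330 sold [FIFO — oldest first]: 69 @ $9.90 + 261 @ $10.15 = $3,332.25
Dec 16, 36 sold [FIFO — oldest first]: 36 @ $10.15 = $365.40
Total COGS = $3,332.25 + $365.40 = $3,697.65
Ending inventory: 35 @ $10.15 + 399 @ $11.50 + 82 @ $10.90 = $5,837.55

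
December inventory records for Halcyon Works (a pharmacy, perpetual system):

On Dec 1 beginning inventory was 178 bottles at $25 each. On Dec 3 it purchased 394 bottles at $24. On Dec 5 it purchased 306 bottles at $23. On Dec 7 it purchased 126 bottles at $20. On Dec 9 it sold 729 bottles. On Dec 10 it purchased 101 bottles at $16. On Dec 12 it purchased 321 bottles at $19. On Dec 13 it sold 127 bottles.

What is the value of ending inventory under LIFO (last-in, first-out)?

Dec 9, 729 sold [LIFO — newest first]: 126 @ $20 + 306 @ $23 + 297 @ $24 = $16,686
Dec 13, 127 sold [LIFO — newest first]: 127 @ $19 = $2,413
Total COGS = $16,686 + $2,413 = $19,099
Ending inventory: 178 @ $25 + 97 @ $24 + 101 @ $16 + 194 @ $19 = $12,080
Check: goods available $31,179 = COGS $19,099 + ending $12,080

Ending inventory = $12,080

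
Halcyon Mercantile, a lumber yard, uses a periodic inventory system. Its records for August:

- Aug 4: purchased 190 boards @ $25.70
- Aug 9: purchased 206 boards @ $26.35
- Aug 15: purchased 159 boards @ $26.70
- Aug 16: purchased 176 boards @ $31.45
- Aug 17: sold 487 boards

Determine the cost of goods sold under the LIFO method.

Aug 17, 487 sold [LIFO — newest first]: 176 @ $31.45 + 159 @ $26.70 + 152 @ $26.35 = $13,785.70
Ending inventory: 190 @ $25.70 + 54 @ $26.35 = $6,305.90

COGS = $13,785.70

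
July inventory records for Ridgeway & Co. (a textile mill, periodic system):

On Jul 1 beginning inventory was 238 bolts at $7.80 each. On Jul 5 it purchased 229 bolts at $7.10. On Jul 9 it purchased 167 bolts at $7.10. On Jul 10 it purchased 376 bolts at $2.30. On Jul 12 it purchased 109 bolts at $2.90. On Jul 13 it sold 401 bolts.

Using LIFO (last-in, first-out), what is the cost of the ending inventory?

Ending inventory = $4,861.20

Jul 13, 401 sold [LIFO — newest first]: 109 @ $2.90 + 292 @ $2.30 = $987.70
Ending inventory: 238 @ $7.80 + 229 @ $7.10 + 167 @ $7.10 + 84 @ $2.30 = $4,861.20
Check: goods available $5,848.90 = COGS $987.70 + ending $4,861.20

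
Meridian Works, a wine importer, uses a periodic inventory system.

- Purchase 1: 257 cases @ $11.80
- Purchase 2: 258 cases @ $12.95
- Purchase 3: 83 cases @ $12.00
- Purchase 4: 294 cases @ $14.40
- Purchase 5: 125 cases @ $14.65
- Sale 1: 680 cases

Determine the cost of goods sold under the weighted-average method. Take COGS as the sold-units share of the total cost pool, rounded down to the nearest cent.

COGS = $8,982.78

Sale 1, sell 680: 680/1017 × $13,434.55 → $8,982.78
Ending inventory (cost pool remaining) = $4,451.77
Check: goods available $13,434.55 = COGS $8,982.78 + ending $4,451.77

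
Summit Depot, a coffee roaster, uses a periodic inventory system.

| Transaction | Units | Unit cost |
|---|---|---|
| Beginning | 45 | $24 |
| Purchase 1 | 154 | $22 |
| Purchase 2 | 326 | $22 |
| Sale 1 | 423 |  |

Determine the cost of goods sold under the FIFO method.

Sale 1 (423) [FIFO — oldest first]: 45 @ $24 + 154 @ $22 + 224 @ $22 = $9,396
Ending inventory: 102 @ $22 = $2,244
Check: goods available $11,640 = COGS $9,396 + ending $2,244

COGS = $9,396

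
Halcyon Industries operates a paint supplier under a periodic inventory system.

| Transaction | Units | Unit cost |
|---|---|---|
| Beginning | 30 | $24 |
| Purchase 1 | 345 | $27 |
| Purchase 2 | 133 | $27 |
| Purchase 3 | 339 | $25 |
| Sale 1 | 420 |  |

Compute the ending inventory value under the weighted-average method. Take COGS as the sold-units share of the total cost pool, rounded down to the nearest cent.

Ending inventory = $11,141.83

Sale 1, sell 420: 420/847 × $22,101.00 → $10,959.17
Ending inventory (cost pool remaining) = $11,141.83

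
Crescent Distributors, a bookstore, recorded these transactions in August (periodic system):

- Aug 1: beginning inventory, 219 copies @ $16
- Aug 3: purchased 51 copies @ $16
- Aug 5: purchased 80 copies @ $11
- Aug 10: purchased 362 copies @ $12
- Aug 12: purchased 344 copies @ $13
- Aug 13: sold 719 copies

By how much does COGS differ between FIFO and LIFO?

FIFO COGS: 219 @ $16 + 51 @ $16 + 80 @ $11 + 362 @ $12 + 7 @ $13 = $9,635
LIFO COGS: 344 @ $13 + 362 @ $12 + 13 @ $11 = $8,959
Difference = |$9,635 − $8,959| = $676

$676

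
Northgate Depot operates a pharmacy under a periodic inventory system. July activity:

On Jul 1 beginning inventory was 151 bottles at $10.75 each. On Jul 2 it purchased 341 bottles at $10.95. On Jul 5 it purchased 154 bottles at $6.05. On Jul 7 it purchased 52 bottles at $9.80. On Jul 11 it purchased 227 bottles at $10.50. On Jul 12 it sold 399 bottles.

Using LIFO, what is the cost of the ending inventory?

Ending inventory = $5,562.90

Jul 12, 399 sold [LIFO — newest first]: 227 @ $10.50 + 52 @ $9.80 + 120 @ $6.05 = $3,619.10
Ending inventory: 151 @ $10.75 + 341 @ $10.95 + 34 @ $6.05 = $5,562.90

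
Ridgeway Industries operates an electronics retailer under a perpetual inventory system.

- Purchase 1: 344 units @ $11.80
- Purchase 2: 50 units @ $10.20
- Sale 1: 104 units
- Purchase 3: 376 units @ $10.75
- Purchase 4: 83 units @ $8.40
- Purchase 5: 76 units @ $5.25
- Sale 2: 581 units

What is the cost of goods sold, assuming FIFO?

Sale 1 (104) [FIFO — oldest first]: 104 @ $11.80 = $1,227.20
Sale 2 (581) [FIFO — oldest first]: 240 @ $11.80 + 50 @ $10.20 + 291 @ $10.75 = $6,470.25
Total COGS = $1,227.20 + $6,470.25 = $7,697.45
Ending inventory: 85 @ $10.75 + 83 @ $8.40 + 76 @ $5.25 = $2,009.95

COGS = $7,697.45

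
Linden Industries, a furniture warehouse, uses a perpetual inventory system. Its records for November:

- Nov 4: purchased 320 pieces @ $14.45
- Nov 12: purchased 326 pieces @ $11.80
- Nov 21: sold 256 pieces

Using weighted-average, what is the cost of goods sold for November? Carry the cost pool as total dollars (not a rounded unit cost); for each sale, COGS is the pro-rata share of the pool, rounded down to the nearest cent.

After Nov 4: 320 on hand, pool $4,624.00 (≈ $14.4500 each)
After Nov 12: 646 on hand, pool $8,470.80 (≈ $13.1127 each)
Nov 21, sell 256: 256/646 × $8,470.80 → $3,356.84
Ending inventory (cost pool remaining) = $5,113.96
Check: goods available $8,470.80 = COGS $3,356.84 + ending $5,113.96

COGS = $3,356.84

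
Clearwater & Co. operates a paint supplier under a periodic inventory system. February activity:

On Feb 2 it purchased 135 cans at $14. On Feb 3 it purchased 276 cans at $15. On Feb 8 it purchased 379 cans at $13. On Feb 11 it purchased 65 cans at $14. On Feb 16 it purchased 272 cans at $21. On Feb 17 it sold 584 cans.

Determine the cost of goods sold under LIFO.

Feb 17, 584 sold [LIFO — newest first]: 272 @ $21 + 65 @ $14 + 247 @ $13 = $9,833
Ending inventory: 135 @ $14 + 276 @ $15 + 132 @ $13 = $7,746

COGS = $9,833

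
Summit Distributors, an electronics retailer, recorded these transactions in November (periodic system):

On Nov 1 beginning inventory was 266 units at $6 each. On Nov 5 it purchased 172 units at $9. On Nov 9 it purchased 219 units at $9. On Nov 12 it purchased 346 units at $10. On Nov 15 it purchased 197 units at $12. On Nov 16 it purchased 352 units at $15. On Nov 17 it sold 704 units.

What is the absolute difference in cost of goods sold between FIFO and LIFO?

FIFO COGS: 266 @ $6 + 172 @ $9 + 219 @ $9 + 47 @ $10 = $5,585
LIFO COGS: 352 @ $15 + 197 @ $12 + 155 @ $10 = $9,194
Difference = |$5,585 − $9,194| = $3,609

$3,609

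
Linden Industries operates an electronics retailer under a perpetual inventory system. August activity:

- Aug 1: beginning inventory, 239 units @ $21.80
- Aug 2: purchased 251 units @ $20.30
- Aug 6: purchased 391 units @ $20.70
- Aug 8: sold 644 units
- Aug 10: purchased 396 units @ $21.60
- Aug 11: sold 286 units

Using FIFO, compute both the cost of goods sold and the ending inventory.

Aug 8, 644 sold [FIFO — oldest first]: 239 @ $21.80 + 251 @ $20.30 + 154 @ $20.70 = $13,493.30
Aug 11, 286 sold [FIFO — oldest first]: 237 @ $20.70 + 49 @ $21.60 = $5,964.30
Total COGS = $13,493.30 + $5,964.30 = $19,457.60
Ending inventory: 347 @ $21.60 = $7,495.20
Check: goods available $26,952.80 = COGS $19,457.60 + ending $7,495.20

COGS = $19,457.60; ending inventory = $7,495.20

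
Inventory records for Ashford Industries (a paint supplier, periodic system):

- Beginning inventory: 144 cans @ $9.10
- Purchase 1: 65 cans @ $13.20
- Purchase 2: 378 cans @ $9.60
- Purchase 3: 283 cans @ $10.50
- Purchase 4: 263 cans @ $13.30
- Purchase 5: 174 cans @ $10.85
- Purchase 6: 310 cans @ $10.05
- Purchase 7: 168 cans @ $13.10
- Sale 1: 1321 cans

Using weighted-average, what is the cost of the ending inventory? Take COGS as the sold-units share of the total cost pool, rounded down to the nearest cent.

Ending inventory = $5,061.32

Sale 1, sell 1321: 1321/1785 × $19,470.80 → $14,409.48
Ending inventory (cost pool remaining) = $5,061.32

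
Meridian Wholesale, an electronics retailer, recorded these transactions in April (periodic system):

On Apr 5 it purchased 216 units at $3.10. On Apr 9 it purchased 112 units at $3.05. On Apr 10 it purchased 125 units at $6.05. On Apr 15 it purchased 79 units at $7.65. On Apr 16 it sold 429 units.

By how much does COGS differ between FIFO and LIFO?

$430.25

FIFO COGS: 216 @ $3.10 + 112 @ $3.05 + 101 @ $6.05 = $1,622.25
LIFO COGS: 79 @ $7.65 + 125 @ $6.05 + 112 @ $3.05 + 113 @ $3.10 = $2,052.50
Difference = |$1,622.25 − $2,052.50| = $430.25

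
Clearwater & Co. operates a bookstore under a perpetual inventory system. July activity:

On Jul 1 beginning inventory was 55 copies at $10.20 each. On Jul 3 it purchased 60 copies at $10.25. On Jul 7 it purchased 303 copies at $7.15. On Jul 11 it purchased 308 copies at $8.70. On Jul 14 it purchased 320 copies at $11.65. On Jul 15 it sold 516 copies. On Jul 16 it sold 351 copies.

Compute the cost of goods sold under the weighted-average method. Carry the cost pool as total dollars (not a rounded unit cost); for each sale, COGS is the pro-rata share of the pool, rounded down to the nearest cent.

After Jul 1: 55 on hand, pool $561.00 (≈ $10.2000 each)
After Jul 3: 115 on hand, pool $1,176.00 (≈ $10.2261 each)
After Jul 7: 418 on hand, pool $3,342.45 (≈ $7.9963 each)
After Jul 11: 726 on hand, pool $6,022.05 (≈ $8.2948 each)
After Jul 14: 1046 on hand, pool $9,750.05 (≈ $9.3213 each)
Jul 15, sell 516: 516/1046 × $9,750.05 → $4,809.77
Jul 16, sell 351: 351/530 × $4,940.28 → $3,271.77
Total COGS = $4,809.77 + $3,271.77 = $8,081.54
Ending inventory (cost pool remaining) = $1,668.51

COGS = $8,081.54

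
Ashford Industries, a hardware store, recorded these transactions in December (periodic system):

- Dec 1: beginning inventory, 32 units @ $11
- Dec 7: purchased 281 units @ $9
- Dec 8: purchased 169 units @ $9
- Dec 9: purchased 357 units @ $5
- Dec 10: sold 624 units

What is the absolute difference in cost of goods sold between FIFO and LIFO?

FIFO COGS: 32 @ $11 + 281 @ $9 + 169 @ $9 + 142 @ $5 = $5,112
LIFO COGS: 357 @ $5 + 169 @ $9 + 98 @ $9 = $4,188
Difference = |$5,112 − $4,188| = $924

$924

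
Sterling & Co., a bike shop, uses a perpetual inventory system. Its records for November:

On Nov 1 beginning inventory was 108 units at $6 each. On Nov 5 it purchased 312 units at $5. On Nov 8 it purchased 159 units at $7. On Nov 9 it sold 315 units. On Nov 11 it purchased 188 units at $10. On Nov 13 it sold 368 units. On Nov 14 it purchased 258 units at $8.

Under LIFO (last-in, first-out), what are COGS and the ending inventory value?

Nov 9, 315 sold [LIFO — newest first]: 159 @ $7 + 156 @ $5 = $1,893
Nov 13, 368 sold [LIFO — newest first]: 188 @ $10 + 156 @ $5 + 24 @ $6 = $2,804
Total COGS = $1,893 + $2,804 = $4,697
Ending inventory: 84 @ $6 + 258 @ $8 = $2,568
Check: goods available $7,265 = COGS $4,697 + ending $2,568

COGS = $4,697; ending inventory = $2,568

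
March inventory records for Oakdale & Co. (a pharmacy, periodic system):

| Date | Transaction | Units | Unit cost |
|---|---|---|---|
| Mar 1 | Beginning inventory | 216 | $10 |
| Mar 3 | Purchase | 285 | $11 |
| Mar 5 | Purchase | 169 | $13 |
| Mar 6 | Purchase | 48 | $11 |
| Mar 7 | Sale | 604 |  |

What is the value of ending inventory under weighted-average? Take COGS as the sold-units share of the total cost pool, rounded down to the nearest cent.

Mar 7, sell 604: 604/718 × $8,020.00 → $6,746.62
Ending inventory (cost pool remaining) = $1,273.38

Ending inventory = $1,273.38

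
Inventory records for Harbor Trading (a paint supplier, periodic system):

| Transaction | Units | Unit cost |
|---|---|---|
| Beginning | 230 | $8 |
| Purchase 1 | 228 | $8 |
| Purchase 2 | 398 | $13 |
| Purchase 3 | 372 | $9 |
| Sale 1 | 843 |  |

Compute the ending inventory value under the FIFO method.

Ending inventory = $3,517

Sale 1 (843) [FIFO — oldest first]: 230 @ $8 + 228 @ $8 + 385 @ $13 = $8,669
Ending inventory: 13 @ $13 + 372 @ $9 = $3,517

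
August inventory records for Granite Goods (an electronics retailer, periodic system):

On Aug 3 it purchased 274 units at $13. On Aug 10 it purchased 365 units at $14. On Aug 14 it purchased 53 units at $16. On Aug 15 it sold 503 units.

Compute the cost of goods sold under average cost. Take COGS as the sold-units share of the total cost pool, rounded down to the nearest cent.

Aug 15, sell 503: 503/692 × $9,520.00 → $6,919.88
Ending inventory (cost pool remaining) = $2,600.12
Check: goods available $9,520.00 = COGS $6,919.88 + ending $2,600.12

COGS = $6,919.88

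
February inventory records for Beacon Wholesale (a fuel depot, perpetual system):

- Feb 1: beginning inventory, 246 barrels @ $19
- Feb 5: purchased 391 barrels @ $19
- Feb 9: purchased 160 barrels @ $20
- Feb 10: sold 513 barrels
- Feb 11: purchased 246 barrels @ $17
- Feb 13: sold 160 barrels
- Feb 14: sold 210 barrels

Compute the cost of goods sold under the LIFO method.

Feb 10, 513 sold [LIFO — newest first]: 160 @ $20 + 353 @ $19 = $9,907
Feb 13, 160 sold [LIFO — newest first]: 160 @ $17 = $2,720
Feb 14, 210 sold [LIFO — newest first]: 86 @ $17 + 38 @ $19 + 86 @ $19 = $3,818
Total COGS = $9,907 + $2,720 + $3,818 = $16,445
Ending inventory: 160 @ $19 = $3,040
Check: goods available $19,485 = COGS $16,445 + ending $3,040

COGS = $16,445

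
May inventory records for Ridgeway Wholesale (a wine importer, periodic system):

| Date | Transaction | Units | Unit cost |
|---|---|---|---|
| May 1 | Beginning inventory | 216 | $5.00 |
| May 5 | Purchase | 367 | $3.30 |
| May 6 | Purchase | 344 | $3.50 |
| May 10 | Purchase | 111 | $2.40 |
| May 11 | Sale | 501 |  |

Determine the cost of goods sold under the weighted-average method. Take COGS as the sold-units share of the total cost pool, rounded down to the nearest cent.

May 11, sell 501: 501/1038 × $3,761.50 → $1,815.52
Ending inventory (cost pool remaining) = $1,945.98

COGS = $1,815.52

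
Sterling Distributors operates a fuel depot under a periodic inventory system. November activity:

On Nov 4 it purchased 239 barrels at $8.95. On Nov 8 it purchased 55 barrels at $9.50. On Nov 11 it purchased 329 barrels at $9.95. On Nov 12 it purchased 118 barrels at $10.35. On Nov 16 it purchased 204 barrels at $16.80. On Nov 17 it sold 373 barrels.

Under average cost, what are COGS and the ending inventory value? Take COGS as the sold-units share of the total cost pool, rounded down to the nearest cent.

Nov 17, sell 373: 373/945 × $10,583.60 → $4,177.44
Ending inventory (cost pool remaining) = $6,406.16
Check: goods available $10,583.60 = COGS $4,177.44 + ending $6,406.16

COGS = $4,177.44; ending inventory = $6,406.16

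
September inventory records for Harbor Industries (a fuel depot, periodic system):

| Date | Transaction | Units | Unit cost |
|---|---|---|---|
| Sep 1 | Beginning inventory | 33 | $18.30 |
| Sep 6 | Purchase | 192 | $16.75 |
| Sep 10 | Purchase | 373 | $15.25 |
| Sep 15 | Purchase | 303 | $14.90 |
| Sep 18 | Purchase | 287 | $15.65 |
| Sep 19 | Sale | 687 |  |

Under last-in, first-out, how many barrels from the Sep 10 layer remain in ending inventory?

276

Sep 19, 687 sold [LIFO — newest first]: 287 @ $15.65 + 303 @ $14.90 + 97 @ $15.25 = $10,485.50
Ending inventory: 33 @ $18.30 + 192 @ $16.75 + 276 @ $15.25 = $8,028.90
Check: goods available $18,514.40 = COGS $10,485.50 + ending $8,028.90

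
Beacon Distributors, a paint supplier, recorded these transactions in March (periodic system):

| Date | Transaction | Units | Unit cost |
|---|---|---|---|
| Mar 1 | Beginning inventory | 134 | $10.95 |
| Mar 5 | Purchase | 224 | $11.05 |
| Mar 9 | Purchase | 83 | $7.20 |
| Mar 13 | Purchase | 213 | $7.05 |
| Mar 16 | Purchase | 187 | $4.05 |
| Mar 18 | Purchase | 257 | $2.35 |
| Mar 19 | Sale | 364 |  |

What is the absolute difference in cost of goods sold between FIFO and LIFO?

FIFO COGS: 134 @ $10.95 + 224 @ $11.05 + 6 @ $7.20 = $3,985.70
LIFO COGS: 257 @ $2.35 + 107 @ $4.05 = $1,037.30
Difference = |$3,985.70 − $1,037.30| = $2,948.40

$2,948.40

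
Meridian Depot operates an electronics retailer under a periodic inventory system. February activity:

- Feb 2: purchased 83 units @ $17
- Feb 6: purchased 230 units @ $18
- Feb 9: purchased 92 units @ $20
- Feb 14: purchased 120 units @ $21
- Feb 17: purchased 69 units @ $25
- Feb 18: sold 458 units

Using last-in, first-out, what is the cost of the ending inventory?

Ending inventory = $2,365

Feb 18, 458 sold [LIFO — newest first]: 69 @ $25 + 120 @ $21 + 92 @ $20 + 177 @ $18 = $9,271
Ending inventory: 83 @ $17 + 53 @ $18 = $2,365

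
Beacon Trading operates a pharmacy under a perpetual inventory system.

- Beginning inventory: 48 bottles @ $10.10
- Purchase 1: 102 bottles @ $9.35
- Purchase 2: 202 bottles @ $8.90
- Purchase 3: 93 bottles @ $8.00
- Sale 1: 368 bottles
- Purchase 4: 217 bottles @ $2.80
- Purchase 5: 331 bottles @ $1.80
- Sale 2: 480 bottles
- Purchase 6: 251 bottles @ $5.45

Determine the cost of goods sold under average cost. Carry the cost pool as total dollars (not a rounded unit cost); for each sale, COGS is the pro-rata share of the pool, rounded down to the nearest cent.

COGS = $4,744.72

After Beginning: 48 on hand, pool $484.80 (≈ $10.1000 each)
After Purchase 1: 150 on hand, pool $1,438.50 (≈ $9.5900 each)
After Purchase 2: 352 on hand, pool $3,236.30 (≈ $9.1940 each)
After Purchase 3: 445 on hand, pool $3,980.30 (≈ $8.9445 each)
Sale 1, sell 368: 368/445 × $3,980.30 → $3,291.57
After Purchase 4: 294 on hand, pool $1,296.33 (≈ $4.4093 each)
After Purchase 5: 625 on hand, pool $1,892.13 (≈ $3.0274 each)
Sale 2, sell 480: 480/625 × $1,892.13 → $1,453.15
After Purchase 6: 396 on hand, pool $1,806.93 (≈ $4.5630 each)
Total COGS = $3,291.57 + $1,453.15 = $4,744.72
Ending inventory (cost pool remaining) = $1,806.93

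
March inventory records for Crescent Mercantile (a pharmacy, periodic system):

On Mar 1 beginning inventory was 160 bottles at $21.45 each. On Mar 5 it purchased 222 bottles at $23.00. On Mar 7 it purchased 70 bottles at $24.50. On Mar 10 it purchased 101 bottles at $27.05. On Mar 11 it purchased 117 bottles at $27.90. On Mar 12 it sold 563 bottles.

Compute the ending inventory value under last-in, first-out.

Ending inventory = $2,295.15

Mar 12, 563 sold [LIFO — newest first]: 117 @ $27.90 + 101 @ $27.05 + 70 @ $24.50 + 222 @ $23.00 + 53 @ $21.45 = $13,954.20
Ending inventory: 107 @ $21.45 = $2,295.15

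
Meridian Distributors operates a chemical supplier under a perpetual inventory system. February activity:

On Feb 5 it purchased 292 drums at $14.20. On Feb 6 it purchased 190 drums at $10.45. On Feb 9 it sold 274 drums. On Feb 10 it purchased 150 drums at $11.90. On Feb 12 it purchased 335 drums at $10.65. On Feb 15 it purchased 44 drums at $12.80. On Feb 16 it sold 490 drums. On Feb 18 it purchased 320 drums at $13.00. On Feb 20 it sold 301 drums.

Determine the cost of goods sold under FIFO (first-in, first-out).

COGS = $12,749.85

Feb 9, 274 sold [FIFO — oldest first]: 274 @ $14.20 = $3,890.80
Feb 16, 490 sold [FIFO — oldest first]: 18 @ $14.20 + 190 @ $10.45 + 150 @ $11.90 + 132 @ $10.65 = $5,431.90
Feb 20, 301 sold [FIFO — oldest first]: 203 @ $10.65 + 44 @ $12.80 + 54 @ $13.00 = $3,427.15
Total COGS = $3,890.80 + $5,431.90 + $3,427.15 = $12,749.85
Ending inventory: 266 @ $13.00 = $3,458.00
Check: goods available $16,207.85 = COGS $12,749.85 + ending $3,458.00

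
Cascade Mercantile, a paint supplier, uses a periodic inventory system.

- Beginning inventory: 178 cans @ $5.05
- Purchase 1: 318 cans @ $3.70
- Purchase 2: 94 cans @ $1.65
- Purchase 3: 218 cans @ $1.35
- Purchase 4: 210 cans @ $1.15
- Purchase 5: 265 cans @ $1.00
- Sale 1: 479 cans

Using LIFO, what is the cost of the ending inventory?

Sale 1 (479) [LIFO — newest first]: 265 @ $1.00 + 210 @ $1.15 + 4 @ $1.35 = $511.90
Ending inventory: 178 @ $5.05 + 318 @ $3.70 + 94 @ $1.65 + 214 @ $1.35 = $2,519.50

Ending inventory = $2,519.50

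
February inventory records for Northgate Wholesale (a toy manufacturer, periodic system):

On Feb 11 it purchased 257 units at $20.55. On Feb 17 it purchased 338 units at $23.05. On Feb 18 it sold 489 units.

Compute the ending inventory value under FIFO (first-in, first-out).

Ending inventory = $2,443.30

Feb 18, 489 sold [FIFO — oldest first]: 257 @ $20.55 + 232 @ $23.05 = $10,628.95
Ending inventory: 106 @ $23.05 = $2,443.30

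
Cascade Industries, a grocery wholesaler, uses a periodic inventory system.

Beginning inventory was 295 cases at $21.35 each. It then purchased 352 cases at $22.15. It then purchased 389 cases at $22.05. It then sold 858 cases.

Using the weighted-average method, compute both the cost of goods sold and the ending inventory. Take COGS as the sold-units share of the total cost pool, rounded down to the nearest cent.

COGS = $18,777.03; ending inventory = $3,895.47

Sale 1, sell 858: 858/1036 × $22,672.50 → $18,777.03
Ending inventory (cost pool remaining) = $3,895.47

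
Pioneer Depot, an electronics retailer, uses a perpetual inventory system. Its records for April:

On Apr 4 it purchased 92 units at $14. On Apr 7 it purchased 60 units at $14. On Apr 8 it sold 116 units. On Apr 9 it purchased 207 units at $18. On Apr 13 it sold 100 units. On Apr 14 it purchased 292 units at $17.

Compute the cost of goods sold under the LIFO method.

Apr 8, 116 sold [LIFO — newest first]: 60 @ $14 + 56 @ $14 = $1,624
Apr 13, 100 sold [LIFO — newest first]: 100 @ $18 = $1,800
Total COGS = $1,624 + $1,800 = $3,424
Ending inventory: 36 @ $14 + 107 @ $18 + 292 @ $17 = $7,394

COGS = $3,424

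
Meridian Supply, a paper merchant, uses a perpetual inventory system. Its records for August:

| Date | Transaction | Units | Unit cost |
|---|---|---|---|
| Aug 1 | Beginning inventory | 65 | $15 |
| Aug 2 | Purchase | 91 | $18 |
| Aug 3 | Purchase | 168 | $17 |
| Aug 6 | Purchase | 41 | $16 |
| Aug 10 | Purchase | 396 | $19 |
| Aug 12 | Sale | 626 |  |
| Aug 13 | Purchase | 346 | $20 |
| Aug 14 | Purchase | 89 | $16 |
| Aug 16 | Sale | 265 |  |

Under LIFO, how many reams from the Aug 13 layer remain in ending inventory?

170

Aug 12, 626 sold [LIFO — newest first]: 396 @ $19 + 41 @ $16 + 168 @ $17 + 21 @ $18 = $11,414
Aug 16, 265 sold [LIFO — newest first]: 89 @ $16 + 176 @ $20 = $4,944
Total COGS = $11,414 + $4,944 = $16,358
Ending inventory: 65 @ $15 + 70 @ $18 + 170 @ $20 = $5,635
Check: goods available $21,993 = COGS $16,358 + ending $5,635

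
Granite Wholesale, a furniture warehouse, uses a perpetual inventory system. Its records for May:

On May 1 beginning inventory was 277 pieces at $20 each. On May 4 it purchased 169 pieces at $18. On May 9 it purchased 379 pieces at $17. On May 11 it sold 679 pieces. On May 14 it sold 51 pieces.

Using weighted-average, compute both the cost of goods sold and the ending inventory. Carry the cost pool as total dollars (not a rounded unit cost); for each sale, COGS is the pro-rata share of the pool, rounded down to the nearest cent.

COGS = $13,294.84; ending inventory = $1,730.16

After May 1: 277 on hand, pool $5,540.00 (≈ $20.0000 each)
After May 4: 446 on hand, pool $8,582.00 (≈ $19.2422 each)
After May 9: 825 on hand, pool $15,025.00 (≈ $18.2121 each)
May 11, sell 679: 679/825 × $15,025.00 → $12,366.03
May 14, sell 51: 51/146 × $2,658.97 → $928.81
Total COGS = $12,366.03 + $928.81 = $13,294.84
Ending inventory (cost pool remaining) = $1,730.16
Check: goods available $15,025.00 = COGS $13,294.84 + ending $1,730.16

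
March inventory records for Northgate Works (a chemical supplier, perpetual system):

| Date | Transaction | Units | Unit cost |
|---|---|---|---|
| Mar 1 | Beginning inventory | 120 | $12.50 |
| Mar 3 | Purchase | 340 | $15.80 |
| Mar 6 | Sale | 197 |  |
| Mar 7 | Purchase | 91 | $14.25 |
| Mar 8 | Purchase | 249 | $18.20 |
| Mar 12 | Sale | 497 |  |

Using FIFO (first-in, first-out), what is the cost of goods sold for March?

Mar 6, 197 sold [FIFO — oldest first]: 120 @ $12.50 + 77 @ $15.80 = $2,716.60
Mar 12, 497 sold [FIFO — oldest first]: 263 @ $15.80 + 91 @ $14.25 + 143 @ $18.20 = $8,054.75
Total COGS = $2,716.60 + $8,054.75 = $10,771.35
Ending inventory: 106 @ $18.20 = $1,929.20
Check: goods available $12,700.55 = COGS $10,771.35 + ending $1,929.20

COGS = $10,771.35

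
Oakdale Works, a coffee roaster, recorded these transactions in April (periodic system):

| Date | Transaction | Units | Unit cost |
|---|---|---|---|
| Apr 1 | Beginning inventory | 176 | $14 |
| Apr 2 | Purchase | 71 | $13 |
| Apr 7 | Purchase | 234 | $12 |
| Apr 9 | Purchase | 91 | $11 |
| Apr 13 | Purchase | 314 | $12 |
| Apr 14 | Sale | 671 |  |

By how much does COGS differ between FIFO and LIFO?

FIFO COGS: 176 @ $14 + 71 @ $13 + 234 @ $12 + 91 @ $11 + 99 @ $12 = $8,384
LIFO COGS: 314 @ $12 + 91 @ $11 + 234 @ $12 + 32 @ $13 = $7,993
Difference = |$8,384 − $7,993| = $391

$391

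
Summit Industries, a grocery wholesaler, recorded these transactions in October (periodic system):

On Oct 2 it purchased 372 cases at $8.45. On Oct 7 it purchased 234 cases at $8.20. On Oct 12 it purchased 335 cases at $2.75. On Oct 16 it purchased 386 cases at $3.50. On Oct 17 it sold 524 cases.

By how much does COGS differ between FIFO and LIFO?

$2,659.30

FIFO COGS: 372 @ $8.45 + 152 @ $8.20 = $4,389.80
LIFO COGS: 386 @ $3.50 + 138 @ $2.75 = $1,730.50
Difference = |$4,389.80 − $1,730.50| = $2,659.30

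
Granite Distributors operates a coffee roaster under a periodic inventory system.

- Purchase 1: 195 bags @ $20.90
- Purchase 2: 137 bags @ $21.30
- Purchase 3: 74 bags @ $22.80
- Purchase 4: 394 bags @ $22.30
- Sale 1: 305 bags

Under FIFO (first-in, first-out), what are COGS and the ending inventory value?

Sale 1 (305) [FIFO — oldest first]: 195 @ $20.90 + 110 @ $21.30 = $6,418.50
Ending inventory: 27 @ $21.30 + 74 @ $22.80 + 394 @ $22.30 = $11,048.50
Check: goods available $17,467.00 = COGS $6,418.50 + ending $11,048.50

COGS = $6,418.50; ending inventory = $11,048.50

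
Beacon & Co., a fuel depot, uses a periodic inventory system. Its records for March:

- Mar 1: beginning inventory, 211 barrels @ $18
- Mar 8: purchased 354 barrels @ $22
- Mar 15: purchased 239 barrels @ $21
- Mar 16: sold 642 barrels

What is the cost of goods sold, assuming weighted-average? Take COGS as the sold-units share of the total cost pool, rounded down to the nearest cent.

COGS = $13,259.21

Mar 16, sell 642: 642/804 × $16,605.00 → $13,259.21
Ending inventory (cost pool remaining) = $3,345.79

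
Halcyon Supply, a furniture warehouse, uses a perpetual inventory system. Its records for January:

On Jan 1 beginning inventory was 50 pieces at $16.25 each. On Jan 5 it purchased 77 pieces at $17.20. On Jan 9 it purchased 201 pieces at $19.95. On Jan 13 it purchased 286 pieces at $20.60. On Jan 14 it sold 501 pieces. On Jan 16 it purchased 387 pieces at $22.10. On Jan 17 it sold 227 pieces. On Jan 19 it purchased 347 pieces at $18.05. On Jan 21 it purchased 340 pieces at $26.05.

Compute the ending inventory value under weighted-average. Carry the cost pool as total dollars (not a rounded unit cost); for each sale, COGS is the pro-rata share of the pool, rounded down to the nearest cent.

After Jan 1: 50 on hand, pool $812.50 (≈ $16.2500 each)
After Jan 5: 127 on hand, pool $2,136.90 (≈ $16.8260 each)
After Jan 9: 328 on hand, pool $6,146.85 (≈ $18.7404 each)
After Jan 13: 614 on hand, pool $12,038.45 (≈ $19.6066 each)
Jan 14, sell 501: 501/614 × $12,038.45 → $9,822.90
After Jan 16: 500 on hand, pool $10,768.25 (≈ $21.5365 each)
Jan 17, sell 227: 227/500 × $10,768.25 → $4,888.78
After Jan 19: 620 on hand, pool $12,142.82 (≈ $19.5852 each)
After Jan 21: 960 on hand, pool $20,999.82 (≈ $21.8748 each)
Total COGS = $9,822.90 + $4,888.78 = $14,711.68
Ending inventory (cost pool remaining) = $20,999.82
Check: goods available $35,711.50 = COGS $14,711.68 + ending $20,999.82

Ending inventory = $20,999.82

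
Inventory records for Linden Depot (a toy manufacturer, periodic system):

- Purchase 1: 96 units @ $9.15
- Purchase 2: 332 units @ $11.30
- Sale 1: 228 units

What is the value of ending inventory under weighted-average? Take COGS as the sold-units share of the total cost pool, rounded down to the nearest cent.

Sale 1, sell 228: 228/428 × $4,630.00 → $2,466.44
Ending inventory (cost pool remaining) = $2,163.56

Ending inventory = $2,163.56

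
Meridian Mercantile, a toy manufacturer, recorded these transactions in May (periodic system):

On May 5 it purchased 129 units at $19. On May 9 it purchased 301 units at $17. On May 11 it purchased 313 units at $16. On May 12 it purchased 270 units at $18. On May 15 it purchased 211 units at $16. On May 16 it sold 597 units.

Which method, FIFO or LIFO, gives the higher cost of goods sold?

FIFO

FIFO COGS: 129 @ $19 + 301 @ $17 + 167 @ $16 = $10,240
LIFO COGS: 211 @ $16 + 270 @ $18 + 116 @ $16 = $10,092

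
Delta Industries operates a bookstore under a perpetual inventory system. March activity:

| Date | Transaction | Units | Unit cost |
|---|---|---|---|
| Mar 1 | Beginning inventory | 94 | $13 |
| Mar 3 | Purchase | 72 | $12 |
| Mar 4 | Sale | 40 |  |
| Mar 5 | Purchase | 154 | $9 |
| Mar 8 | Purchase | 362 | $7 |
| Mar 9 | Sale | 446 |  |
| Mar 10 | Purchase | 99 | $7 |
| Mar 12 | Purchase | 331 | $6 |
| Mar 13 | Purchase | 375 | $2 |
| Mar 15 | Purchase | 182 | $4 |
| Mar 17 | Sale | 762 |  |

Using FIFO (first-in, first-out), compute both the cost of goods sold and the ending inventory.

COGS = $8,957; ending inventory = $1,206

Mar 4, 40 sold [FIFO — oldest first]: 40 @ $13 = $520
Mar 9, 446 sold [FIFO — oldest first]: 54 @ $13 + 72 @ $12 + 154 @ $9 + 166 @ $7 = $4,114
Mar 17, 762 sold [FIFO — oldest first]: 196 @ $7 + 99 @ $7 + 331 @ $6 + 136 @ $2 = $4,323
Total COGS = $520 + $4,114 + $4,323 = $8,957
Ending inventory: 239 @ $2 + 182 @ $4 = $1,206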